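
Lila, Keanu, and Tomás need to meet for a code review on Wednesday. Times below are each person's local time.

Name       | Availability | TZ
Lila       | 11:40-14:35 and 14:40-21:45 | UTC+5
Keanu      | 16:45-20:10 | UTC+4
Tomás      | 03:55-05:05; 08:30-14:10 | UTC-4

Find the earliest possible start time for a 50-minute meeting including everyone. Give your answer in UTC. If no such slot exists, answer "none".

Lila in UTC: 06:40-09:35, 09:40-16:45 (subtract 5h to convert from UTC+5).
Keanu in UTC: 12:45-16:10 (subtract 4h to convert from UTC+4).
Tomás in UTC: 07:55-09:05, 12:30-18:10 (add 4h to convert from UTC-4).
Lila ∩ Keanu: 12:45-16:10.
Lila ∩ Keanu ∩ Tomás: 12:45-16:10.
So the common availability across everyone is 12:45-16:10.
The first common window of at least 50 minutes is 12:45-16:10, so the earliest start is 12:45.

12:45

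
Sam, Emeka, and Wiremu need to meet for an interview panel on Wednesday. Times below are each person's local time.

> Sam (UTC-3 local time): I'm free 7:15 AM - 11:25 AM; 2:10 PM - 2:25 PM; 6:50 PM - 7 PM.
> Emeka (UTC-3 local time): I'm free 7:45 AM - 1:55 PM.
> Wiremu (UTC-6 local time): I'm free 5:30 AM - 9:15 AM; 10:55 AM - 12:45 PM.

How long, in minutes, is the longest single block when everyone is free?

Sam in UTC: 10:15-14:25, 17:10-17:25, 21:50-22:00 (add 3h to convert from UTC-3).
Emeka in UTC: 10:45-16:55 (add 3h to convert from UTC-3).
Wiremu in UTC: 11:30-15:15, 16:55-18:45 (add 6h to convert from UTC-6).
Sam ∩ Emeka: 10:45-14:25.
Sam ∩ Emeka ∩ Wiremu: 11:30-14:25.
So the common availability across everyone is 11:30-14:25.
The longest is 11:30-14:25 at 175 minutes.

175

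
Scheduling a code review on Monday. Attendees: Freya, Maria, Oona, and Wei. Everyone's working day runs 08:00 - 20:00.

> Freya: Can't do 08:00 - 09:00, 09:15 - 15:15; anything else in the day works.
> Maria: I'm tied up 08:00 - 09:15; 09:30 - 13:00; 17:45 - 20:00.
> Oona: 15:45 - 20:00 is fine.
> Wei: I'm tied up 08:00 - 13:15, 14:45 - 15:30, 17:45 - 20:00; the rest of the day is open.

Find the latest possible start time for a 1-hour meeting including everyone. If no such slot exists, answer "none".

16:45

Freya free: 09:00-09:15, 15:15-20:00 (invert busy blocks within the working day).
Maria free: 09:15-09:30, 13:00-17:45 (invert busy blocks within the working day).
Oona free: 15:45-20:00.
Wei free: 13:15-14:45, 15:30-17:45 (invert busy blocks within the working day).
Freya ∩ Maria: 15:15-17:45.
Freya ∩ Maria ∩ Oona: 15:45-17:45.
Freya ∩ Maria ∩ Oona ∩ Wei: 15:45-17:45.
Those are the intersection windows.
The last common window of at least 60 minutes is 15:45-17:45; a 60-minute meeting can start as late as 16:45 and still end by 17:45.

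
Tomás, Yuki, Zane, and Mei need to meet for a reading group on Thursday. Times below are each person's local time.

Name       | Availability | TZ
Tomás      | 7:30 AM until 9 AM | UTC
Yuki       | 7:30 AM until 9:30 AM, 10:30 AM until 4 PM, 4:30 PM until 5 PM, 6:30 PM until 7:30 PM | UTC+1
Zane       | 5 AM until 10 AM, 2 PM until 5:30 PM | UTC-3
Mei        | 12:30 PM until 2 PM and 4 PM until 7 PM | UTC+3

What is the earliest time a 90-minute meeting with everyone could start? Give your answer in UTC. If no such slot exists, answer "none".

Tomás in UTC: 07:30-09:00.
Yuki in UTC: 06:30-08:30, 09:30-15:00, 15:30-16:00, 17:30-18:30 (subtract 1h to convert from UTC+1).
Zane in UTC: 08:00-13:00, 17:00-20:30 (add 3h to convert from UTC-3).
Mei in UTC: 09:30-11:00, 13:00-16:00 (subtract 3h to convert from UTC+3).
Tomás ∩ Yuki: 07:30-08:30.
Tomás ∩ Yuki ∩ Zane: 08:00-08:30.
Tomás ∩ Yuki ∩ Zane ∩ Mei: ∅.
There is no time when everyone is free.
No common window is at least 90 minutes long.

none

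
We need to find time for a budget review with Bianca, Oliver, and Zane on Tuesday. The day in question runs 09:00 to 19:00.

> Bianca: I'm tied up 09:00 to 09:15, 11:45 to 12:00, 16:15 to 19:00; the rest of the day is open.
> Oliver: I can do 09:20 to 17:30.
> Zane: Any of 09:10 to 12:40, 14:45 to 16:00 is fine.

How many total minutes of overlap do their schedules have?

260

Bianca free: 09:15-11:45, 12:00-16:15 (invert busy blocks within the working day).
Oliver free: 09:20-17:30.
Zane free: 09:10-12:40, 14:45-16:00.
Bianca ∩ Oliver: 09:20-11:45, 12:00-16:15.
Bianca ∩ Oliver ∩ Zane: 09:20-11:45, 12:00-12:40, 14:45-16:00.
Summing the common windows: 145 + 40 + 75 = 260 minutes.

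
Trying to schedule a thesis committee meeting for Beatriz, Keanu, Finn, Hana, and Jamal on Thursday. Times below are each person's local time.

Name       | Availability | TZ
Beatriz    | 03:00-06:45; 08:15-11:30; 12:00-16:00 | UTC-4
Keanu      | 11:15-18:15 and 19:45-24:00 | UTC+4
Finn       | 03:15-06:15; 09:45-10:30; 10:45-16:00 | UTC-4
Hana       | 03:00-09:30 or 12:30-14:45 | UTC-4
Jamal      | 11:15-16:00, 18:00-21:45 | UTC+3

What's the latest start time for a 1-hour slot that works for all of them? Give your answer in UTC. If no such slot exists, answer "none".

Beatriz in UTC: 07:00-10:45, 12:15-15:30, 16:00-20:00 (add 4h to convert from UTC-4).
Keanu in UTC: 07:15-14:15, 15:45-20:00 (subtract 4h to convert from UTC+4).
Finn in UTC: 07:15-10:15, 13:45-14:30, 14:45-20:00 (add 4h to convert from UTC-4).
Hana in UTC: 07:00-13:30, 16:30-18:45 (add 4h to convert from UTC-4).
Jamal in UTC: 08:15-13:00, 15:00-18:45 (subtract 3h to convert from UTC+3).
Beatriz ∩ Keanu: 07:15-10:45, 12:15-14:15, 16:00-20:00.
Beatriz ∩ Keanu ∩ Finn: 07:15-10:15, 13:45-14:15, 16:00-20:00.
Beatriz ∩ Keanu ∩ Finn ∩ Hana: 07:15-10:15, 16:30-18:45.
Beatriz ∩ Keanu ∩ Finn ∩ Hana ∩ Jamal: 08:15-10:15, 16:30-18:45.
Those are the intersection windows.
The last common window of at least 60 minutes is 16:30-18:45; a 60-minute meeting can start as late as 17:45 and still end by 18:45.

17:45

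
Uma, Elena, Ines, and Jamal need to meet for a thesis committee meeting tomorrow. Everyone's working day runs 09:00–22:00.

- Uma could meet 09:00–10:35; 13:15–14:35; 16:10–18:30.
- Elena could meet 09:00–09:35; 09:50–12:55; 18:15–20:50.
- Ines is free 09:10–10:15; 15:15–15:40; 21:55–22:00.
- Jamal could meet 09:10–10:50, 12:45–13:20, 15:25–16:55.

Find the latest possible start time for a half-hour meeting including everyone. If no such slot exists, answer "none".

Uma ∩ Elena: 09:00-09:35, 09:50-10:35, 18:15-18:30.
Uma ∩ Elena ∩ Ines: 09:10-09:35, 09:50-10:15.
Uma ∩ Elena ∩ Ines ∩ Jamal: 09:10-09:35, 09:50-10:15.
No common window is at least 30 minutes long.

none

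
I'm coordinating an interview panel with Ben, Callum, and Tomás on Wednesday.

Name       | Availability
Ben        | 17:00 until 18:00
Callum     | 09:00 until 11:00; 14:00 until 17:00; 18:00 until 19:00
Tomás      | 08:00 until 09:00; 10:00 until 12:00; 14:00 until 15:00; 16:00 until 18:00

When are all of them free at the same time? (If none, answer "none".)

Ben ∩ Callum: ∅.
Ben ∩ Callum ∩ Tomás: ∅.
There is no time when everyone is free.

none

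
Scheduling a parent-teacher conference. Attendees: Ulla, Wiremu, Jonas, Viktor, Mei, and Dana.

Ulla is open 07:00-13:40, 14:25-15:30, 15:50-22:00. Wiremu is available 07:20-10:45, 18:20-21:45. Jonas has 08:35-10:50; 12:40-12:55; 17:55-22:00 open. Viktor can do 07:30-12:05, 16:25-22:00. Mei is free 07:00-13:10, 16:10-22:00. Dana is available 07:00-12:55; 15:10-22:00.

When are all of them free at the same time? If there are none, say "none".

08:35-10:45, 18:20-21:45

Ulla ∩ Wiremu: 07:20-10:45, 18:20-21:45.
Ulla ∩ Wiremu ∩ Jonas: 08:35-10:45, 18:20-21:45.
Ulla ∩ Wiremu ∩ Jonas ∩ Viktor: 08:35-10:45, 18:20-21:45.
Ulla ∩ Wiremu ∩ Jonas ∩ Viktor ∩ Mei: 08:35-10:45, 18:20-21:45.
Ulla ∩ Wiremu ∩ Jonas ∩ Viktor ∩ Mei ∩ Dana: 08:35-10:45, 18:20-21:45.
So the common availability across everyone is 08:35-10:45, 18:20-21:45.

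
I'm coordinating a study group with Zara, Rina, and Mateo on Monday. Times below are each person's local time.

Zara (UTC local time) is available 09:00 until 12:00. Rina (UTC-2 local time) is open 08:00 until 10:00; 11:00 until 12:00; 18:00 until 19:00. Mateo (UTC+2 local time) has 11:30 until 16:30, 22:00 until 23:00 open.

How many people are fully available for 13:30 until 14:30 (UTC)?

1

Zara in UTC: 09:00-12:00.
Rina in UTC: 10:00-12:00, 13:00-14:00, 20:00-21:00 (add 2h to convert from UTC-2).
Mateo in UTC: 09:30-14:30, 20:00-21:00 (subtract 2h to convert from UTC+2).
Mateo can make the full 13:30-14:30 slot — that's 1.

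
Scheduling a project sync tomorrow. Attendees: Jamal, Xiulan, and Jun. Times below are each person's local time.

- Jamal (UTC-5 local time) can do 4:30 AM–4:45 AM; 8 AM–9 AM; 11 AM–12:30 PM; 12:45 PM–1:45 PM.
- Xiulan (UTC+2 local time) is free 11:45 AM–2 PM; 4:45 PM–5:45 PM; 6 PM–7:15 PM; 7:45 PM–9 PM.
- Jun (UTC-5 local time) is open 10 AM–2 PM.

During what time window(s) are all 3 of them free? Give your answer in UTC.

Jamal in UTC: 09:30-09:45, 13:00-14:00, 16:00-17:30, 17:45-18:45 (add 5h to convert from UTC-5).
Xiulan in UTC: 09:45-12:00, 14:45-15:45, 16:00-17:15, 17:45-19:00 (subtract 2h to convert from UTC+2).
Jun in UTC: 15:00-19:00 (add 5h to convert from UTC-5).
Jamal ∩ Xiulan: 16:00-17:15, 17:45-18:45.
Jamal ∩ Xiulan ∩ Jun: 16:00-17:15, 17:45-18:45.

16:00-17:15, 17:45-18:45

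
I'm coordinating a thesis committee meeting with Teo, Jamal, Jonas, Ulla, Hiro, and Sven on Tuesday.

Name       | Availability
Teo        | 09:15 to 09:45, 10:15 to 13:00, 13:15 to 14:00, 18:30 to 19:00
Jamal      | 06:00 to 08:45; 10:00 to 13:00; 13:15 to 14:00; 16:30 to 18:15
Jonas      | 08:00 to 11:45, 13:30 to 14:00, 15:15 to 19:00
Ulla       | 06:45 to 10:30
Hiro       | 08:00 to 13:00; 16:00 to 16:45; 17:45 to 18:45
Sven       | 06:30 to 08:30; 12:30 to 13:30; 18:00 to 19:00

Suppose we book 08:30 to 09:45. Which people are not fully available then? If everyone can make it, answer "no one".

Teo: not fully free for 08:30-09:45. Jamal: not fully free for 08:30-09:45. Jonas: free for 08:30-09:45. Ulla: free for 08:30-09:45. Hiro: free for 08:30-09:45. Sven: not fully free for 08:30-09:45.

Jamal, Sven, Teo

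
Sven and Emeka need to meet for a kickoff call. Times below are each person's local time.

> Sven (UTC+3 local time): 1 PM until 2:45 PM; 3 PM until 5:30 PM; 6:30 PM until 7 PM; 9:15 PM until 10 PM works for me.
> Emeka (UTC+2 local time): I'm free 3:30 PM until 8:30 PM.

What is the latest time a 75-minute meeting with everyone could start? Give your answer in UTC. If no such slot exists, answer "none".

Sven in UTC: 10:00-11:45, 12:00-14:30, 15:30-16:00, 18:15-19:00 (subtract 3h to convert from UTC+3).
Emeka in UTC: 13:30-18:30 (subtract 2h to convert from UTC+2).
Sven ∩ Emeka: 13:30-14:30, 15:30-16:00, 18:15-18:30.
No common window is at least 75 minutes long.

none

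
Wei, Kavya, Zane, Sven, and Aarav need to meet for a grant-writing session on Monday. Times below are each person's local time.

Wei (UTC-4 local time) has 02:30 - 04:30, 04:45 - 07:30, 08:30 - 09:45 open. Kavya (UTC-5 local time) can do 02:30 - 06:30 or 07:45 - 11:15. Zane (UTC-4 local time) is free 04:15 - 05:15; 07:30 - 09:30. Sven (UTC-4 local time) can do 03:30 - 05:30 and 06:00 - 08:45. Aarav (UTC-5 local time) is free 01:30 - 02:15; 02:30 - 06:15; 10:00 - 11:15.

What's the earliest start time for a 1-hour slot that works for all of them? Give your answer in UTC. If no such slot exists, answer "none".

Wei in UTC: 06:30-08:30, 08:45-11:30, 12:30-13:45 (add 4h to convert from UTC-4).
Kavya in UTC: 07:30-11:30, 12:45-16:15 (add 5h to convert from UTC-5).
Zane in UTC: 08:15-09:15, 11:30-13:30 (add 4h to convert from UTC-4).
Sven in UTC: 07:30-09:30, 10:00-12:45 (add 4h to convert from UTC-4).
Aarav in UTC: 06:30-07:15, 07:30-11:15, 15:00-16:15 (add 5h to convert from UTC-5).
Wei ∩ Kavya: 07:30-08:30, 08:45-11:30, 12:45-13:45.
Wei ∩ Kavya ∩ Zane: 08:15-08:30, 08:45-09:15, 12:45-13:30.
Wei ∩ Kavya ∩ Zane ∩ Sven: 08:15-08:30, 08:45-09:15.
Wei ∩ Kavya ∩ Zane ∩ Sven ∩ Aarav: 08:15-08:30, 08:45-09:15.
No common window is at least 60 minutes long.

none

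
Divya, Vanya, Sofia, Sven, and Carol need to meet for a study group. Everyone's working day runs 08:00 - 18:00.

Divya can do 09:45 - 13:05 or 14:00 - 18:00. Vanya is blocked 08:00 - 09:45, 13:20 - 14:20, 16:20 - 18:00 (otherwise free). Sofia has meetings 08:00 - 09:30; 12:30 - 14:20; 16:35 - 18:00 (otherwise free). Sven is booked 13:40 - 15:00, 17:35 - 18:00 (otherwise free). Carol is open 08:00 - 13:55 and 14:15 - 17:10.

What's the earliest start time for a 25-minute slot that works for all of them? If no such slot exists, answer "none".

09:45

Divya free: 09:45-13:05, 14:00-18:00.
Vanya free: 09:45-13:20, 14:20-16:20 (invert busy blocks within the working day).
Sofia free: 09:30-12:30, 14:20-16:35 (invert busy blocks within the working day).
Sven free: 08:00-13:40, 15:00-17:35 (invert busy blocks within the working day).
Carol free: 08:00-13:55, 14:15-17:10.
Divya ∩ Vanya: 09:45-13:05, 14:20-16:20.
Divya ∩ Vanya ∩ Sofia: 09:45-12:30, 14:20-16:20.
Divya ∩ Vanya ∩ Sofia ∩ Sven: 09:45-12:30, 15:00-16:20.
Divya ∩ Vanya ∩ Sofia ∩ Sven ∩ Carol: 09:45-12:30, 15:00-16:20.
So the common availability across everyone is 09:45-12:30, 15:00-16:20.
The first common window of at least 25 minutes is 09:45-12:30, so the earliest start is 09:45.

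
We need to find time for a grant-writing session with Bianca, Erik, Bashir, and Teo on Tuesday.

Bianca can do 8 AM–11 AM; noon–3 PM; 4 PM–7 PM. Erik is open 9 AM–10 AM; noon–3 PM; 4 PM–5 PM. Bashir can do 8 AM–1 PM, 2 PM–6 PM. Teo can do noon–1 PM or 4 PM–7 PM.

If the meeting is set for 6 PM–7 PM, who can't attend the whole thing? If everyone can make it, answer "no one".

Bashir, Erik

Bianca: free for 18:00-19:00. Erik: not fully free for 18:00-19:00. Bashir: not fully free for 18:00-19:00. Teo: free for 18:00-19:00.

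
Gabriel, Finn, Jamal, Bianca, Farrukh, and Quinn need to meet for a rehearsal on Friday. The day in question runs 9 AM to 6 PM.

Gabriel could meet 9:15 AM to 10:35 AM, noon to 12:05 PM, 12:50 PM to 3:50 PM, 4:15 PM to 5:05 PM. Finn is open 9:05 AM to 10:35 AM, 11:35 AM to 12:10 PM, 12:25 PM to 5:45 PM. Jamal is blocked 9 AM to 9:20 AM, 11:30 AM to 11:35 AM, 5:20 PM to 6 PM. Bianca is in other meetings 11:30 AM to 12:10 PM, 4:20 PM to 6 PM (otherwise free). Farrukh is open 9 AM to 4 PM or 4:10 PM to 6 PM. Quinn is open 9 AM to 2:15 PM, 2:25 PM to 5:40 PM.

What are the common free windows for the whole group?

Gabriel free: 09:15-10:35, 12:00-12:05, 12:50-15:50, 16:15-17:05.
Finn free: 09:05-10:35, 11:35-12:10, 12:25-17:45.
Jamal free: 09:20-11:30, 11:35-17:20 (invert busy blocks within the working day).
Bianca free: 09:00-11:30, 12:10-16:20 (invert busy blocks within the working day).
Farrukh free: 09:00-16:00, 16:10-18:00.
Quinn free: 09:00-14:15, 14:25-17:40.
Gabriel ∩ Finn: 09:15-10:35, 12:00-12:05, 12:50-15:50, 16:15-17:05.
Gabriel ∩ Finn ∩ Jamal: 09:20-10:35, 12:00-12:05, 12:50-15:50, 16:15-17:05.
Gabriel ∩ Finn ∩ Jamal ∩ Bianca: 09:20-10:35, 12:50-15:50, 16:15-16:20.
Gabriel ∩ Finn ∩ Jamal ∩ Bianca ∩ Farrukh: 09:20-10:35, 12:50-15:50, 16:15-16:20.
Gabriel ∩ Finn ∩ Jamal ∩ Bianca ∩ Farrukh ∩ Quinn: 09:20-10:35, 12:50-14:15, 14:25-15:50, 16:15-16:20.
Those are the intersection windows.

09:20-10:35, 12:50-14:15, 14:25-15:50, 16:15-16:20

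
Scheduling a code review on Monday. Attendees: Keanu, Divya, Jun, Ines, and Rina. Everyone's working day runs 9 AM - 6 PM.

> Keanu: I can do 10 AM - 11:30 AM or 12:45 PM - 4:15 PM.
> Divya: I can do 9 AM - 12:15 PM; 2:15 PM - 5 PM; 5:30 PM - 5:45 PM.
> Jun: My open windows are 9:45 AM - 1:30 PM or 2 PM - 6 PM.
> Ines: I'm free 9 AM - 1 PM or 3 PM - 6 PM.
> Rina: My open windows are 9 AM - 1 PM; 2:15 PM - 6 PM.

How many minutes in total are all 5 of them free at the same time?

165

Keanu ∩ Divya: 10:00-11:30, 14:15-16:15.
Keanu ∩ Divya ∩ Jun: 10:00-11:30, 14:15-16:15.
Keanu ∩ Divya ∩ Jun ∩ Ines: 10:00-11:30, 15:00-16:15.
Keanu ∩ Divya ∩ Jun ∩ Ines ∩ Rina: 10:00-11:30, 15:00-16:15.
So the common availability across everyone is 10:00-11:30, 15:00-16:15.
Summing the common windows: 90 + 75 = 165 minutes.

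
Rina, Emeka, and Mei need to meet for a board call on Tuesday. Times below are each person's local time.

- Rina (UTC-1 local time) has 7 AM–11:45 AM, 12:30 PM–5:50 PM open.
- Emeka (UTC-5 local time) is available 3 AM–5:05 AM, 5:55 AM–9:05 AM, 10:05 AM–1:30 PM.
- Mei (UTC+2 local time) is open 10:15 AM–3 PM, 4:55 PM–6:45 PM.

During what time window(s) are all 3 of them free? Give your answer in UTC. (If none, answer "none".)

08:15-10:05, 10:55-12:45, 15:05-16:45

Rina in UTC: 08:00-12:45, 13:30-18:50 (add 1h to convert from UTC-1).
Emeka in UTC: 08:00-10:05, 10:55-14:05, 15:05-18:30 (add 5h to convert from UTC-5).
Mei in UTC: 08:15-13:00, 14:55-16:45 (subtract 2h to convert from UTC+2).
Rina ∩ Emeka: 08:00-10:05, 10:55-12:45, 13:30-14:05, 15:05-18:30.
Rina ∩ Emeka ∩ Mei: 08:15-10:05, 10:55-12:45, 15:05-16:45.
So the common availability across everyone is 08:15-10:05, 10:55-12:45, 15:05-16:45.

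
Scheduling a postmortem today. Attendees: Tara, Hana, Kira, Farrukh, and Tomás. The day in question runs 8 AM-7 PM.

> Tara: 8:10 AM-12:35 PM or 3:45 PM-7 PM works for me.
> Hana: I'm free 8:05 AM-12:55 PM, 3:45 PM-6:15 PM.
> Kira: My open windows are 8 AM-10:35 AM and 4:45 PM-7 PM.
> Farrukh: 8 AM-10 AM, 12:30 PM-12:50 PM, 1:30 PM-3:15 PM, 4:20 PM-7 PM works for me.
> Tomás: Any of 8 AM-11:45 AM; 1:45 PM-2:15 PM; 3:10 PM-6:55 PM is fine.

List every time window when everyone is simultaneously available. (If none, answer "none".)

Tara ∩ Hana: 08:10-12:35, 15:45-18:15.
Tara ∩ Hana ∩ Kira: 08:10-10:35, 16:45-18:15.
Tara ∩ Hana ∩ Kira ∩ Farrukh: 08:10-10:00, 16:45-18:15.
Tara ∩ Hana ∩ Kira ∩ Farrukh ∩ Tomás: 08:10-10:00, 16:45-18:15.

08:10-10:00, 16:45-18:15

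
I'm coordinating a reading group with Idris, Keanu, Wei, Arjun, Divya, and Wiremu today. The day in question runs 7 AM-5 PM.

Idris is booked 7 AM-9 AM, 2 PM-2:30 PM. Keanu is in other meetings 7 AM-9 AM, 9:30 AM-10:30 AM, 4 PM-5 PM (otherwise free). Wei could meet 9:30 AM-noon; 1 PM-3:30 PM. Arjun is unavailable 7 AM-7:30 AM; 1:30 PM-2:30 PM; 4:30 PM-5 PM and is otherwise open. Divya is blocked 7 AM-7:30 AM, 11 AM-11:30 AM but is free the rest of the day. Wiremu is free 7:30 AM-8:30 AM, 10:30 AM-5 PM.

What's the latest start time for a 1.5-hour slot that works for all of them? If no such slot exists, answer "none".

Idris free: 09:00-14:00, 14:30-17:00 (invert busy blocks within the working day).
Keanu free: 09:00-09:30, 10:30-16:00 (invert busy blocks within the working day).
Wei free: 09:30-12:00, 13:00-15:30.
Arjun free: 07:30-13:30, 14:30-16:30 (invert busy blocks within the working day).
Divya free: 07:30-11:00, 11:30-17:00 (invert busy blocks within the working day).
Wiremu free: 07:30-08:30, 10:30-17:00.
Idris ∩ Keanu: 09:00-09:30, 10:30-14:00, 14:30-16:00.
Idris ∩ Keanu ∩ Wei: 10:30-12:00, 13:00-14:00, 14:30-15:30.
Idris ∩ Keanu ∩ Wei ∩ Arjun: 10:30-12:00, 13:00-13:30, 14:30-15:30.
Idris ∩ Keanu ∩ Wei ∩ Arjun ∩ Divya: 10:30-11:00, 11:30-12:00, 13:00-13:30, 14:30-15:30.
Idris ∩ Keanu ∩ Wei ∩ Arjun ∩ Divya ∩ Wiremu: 10:30-11:00, 11:30-12:00, 13:00-13:30, 14:30-15:30.
Those are the intersection windows.
No common window is at least 90 minutes long.

none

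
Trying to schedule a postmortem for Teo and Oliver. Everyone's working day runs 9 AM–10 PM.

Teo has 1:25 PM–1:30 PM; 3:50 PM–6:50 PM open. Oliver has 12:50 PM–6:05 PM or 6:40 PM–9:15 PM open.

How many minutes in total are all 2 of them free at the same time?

150

Teo ∩ Oliver: 13:25-13:30, 15:50-18:05, 18:40-18:50.
So the common availability across everyone is 13:25-13:30, 15:50-18:05, 18:40-18:50.
Summing the common windows: 5 + 135 + 10 = 150 minutes.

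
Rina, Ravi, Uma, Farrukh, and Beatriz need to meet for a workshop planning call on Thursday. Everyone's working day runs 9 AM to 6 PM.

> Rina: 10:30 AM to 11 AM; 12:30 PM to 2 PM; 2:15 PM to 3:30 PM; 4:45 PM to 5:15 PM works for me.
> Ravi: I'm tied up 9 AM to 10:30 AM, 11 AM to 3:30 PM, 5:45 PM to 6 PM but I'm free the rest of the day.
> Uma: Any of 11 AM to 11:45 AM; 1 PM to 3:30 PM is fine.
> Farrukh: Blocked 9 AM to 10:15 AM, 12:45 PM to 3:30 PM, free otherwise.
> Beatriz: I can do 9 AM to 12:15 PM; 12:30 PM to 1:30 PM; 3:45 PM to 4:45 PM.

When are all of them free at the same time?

Rina free: 10:30-11:00, 12:30-14:00, 14:15-15:30, 16:45-17:15.
Ravi free: 10:30-11:00, 15:30-17:45 (invert busy blocks within the working day).
Uma free: 11:00-11:45, 13:00-15:30.
Farrukh free: 10:15-12:45, 15:30-18:00 (invert busy blocks within the working day).
Beatriz free: 09:00-12:15, 12:30-13:30, 15:45-16:45.
Rina ∩ Ravi: 10:30-11:00, 16:45-17:15.
Rina ∩ Ravi ∩ Uma: ∅.
Rina ∩ Ravi ∩ Uma ∩ Farrukh: ∅.
Rina ∩ Ravi ∩ Uma ∩ Farrukh ∩ Beatriz: ∅.
There is no time when everyone is free.

none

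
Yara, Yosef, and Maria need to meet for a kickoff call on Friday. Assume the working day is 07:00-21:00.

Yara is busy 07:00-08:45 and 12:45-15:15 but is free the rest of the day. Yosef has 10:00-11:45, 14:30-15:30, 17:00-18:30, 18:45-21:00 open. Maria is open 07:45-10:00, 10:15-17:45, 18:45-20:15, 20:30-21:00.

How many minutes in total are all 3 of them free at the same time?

Yara free: 08:45-12:45, 15:15-21:00 (invert busy blocks within the working day).
Yosef free: 10:00-11:45, 14:30-15:30, 17:00-18:30, 18:45-21:00.
Maria free: 07:45-10:00, 10:15-17:45, 18:45-20:15, 20:30-21:00.
Yara ∩ Yosef: 10:00-11:45, 15:15-15:30, 17:00-18:30, 18:45-21:00.
Yara ∩ Yosef ∩ Maria: 10:15-11:45, 15:15-15:30, 17:00-17:45, 18:45-20:15, 20:30-21:00.
So the common availability across everyone is 10:15-11:45, 15:15-15:30, 17:00-17:45, 18:45-20:15, 20:30-21:00.
Summing the common windows: 90 + 15 + 45 + 90 + 30 = 270 minutes.

270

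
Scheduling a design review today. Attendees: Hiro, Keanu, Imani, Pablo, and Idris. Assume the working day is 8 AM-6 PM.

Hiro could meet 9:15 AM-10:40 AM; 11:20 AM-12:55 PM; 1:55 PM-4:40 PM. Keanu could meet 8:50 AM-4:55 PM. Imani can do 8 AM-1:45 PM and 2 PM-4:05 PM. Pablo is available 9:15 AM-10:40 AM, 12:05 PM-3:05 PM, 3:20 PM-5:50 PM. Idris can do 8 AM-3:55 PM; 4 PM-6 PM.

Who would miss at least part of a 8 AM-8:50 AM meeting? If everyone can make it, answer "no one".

Hiro, Keanu, Pablo

Hiro: not fully free for 08:00-08:50. Keanu: not fully free for 08:00-08:50. Imani: free for 08:00-08:50. Pablo: not fully free for 08:00-08:50. Idris: free for 08:00-08:50.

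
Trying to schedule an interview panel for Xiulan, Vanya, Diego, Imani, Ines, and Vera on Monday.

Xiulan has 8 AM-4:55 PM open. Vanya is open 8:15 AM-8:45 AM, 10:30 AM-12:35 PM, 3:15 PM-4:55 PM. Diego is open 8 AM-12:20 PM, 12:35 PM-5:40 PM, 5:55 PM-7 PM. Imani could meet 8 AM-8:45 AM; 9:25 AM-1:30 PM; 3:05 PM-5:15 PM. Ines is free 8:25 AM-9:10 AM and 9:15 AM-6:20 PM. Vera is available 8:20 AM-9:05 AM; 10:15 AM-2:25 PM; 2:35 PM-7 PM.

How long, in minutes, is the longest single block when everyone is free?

110

Xiulan ∩ Vanya: 08:15-08:45, 10:30-12:35, 15:15-16:55.
Xiulan ∩ Vanya ∩ Diego: 08:15-08:45, 10:30-12:20, 15:15-16:55.
Xiulan ∩ Vanya ∩ Diego ∩ Imani: 08:15-08:45, 10:30-12:20, 15:15-16:55.
Xiulan ∩ Vanya ∩ Diego ∩ Imani ∩ Ines: 08:25-08:45, 10:30-12:20, 15:15-16:55.
Xiulan ∩ Vanya ∩ Diego ∩ Imani ∩ Ines ∩ Vera: 08:25-08:45, 10:30-12:20, 15:15-16:55.
So the common availability across everyone is 08:25-08:45, 10:30-12:20, 15:15-16:55.
The longest is 10:30-12:20 at 110 minutes.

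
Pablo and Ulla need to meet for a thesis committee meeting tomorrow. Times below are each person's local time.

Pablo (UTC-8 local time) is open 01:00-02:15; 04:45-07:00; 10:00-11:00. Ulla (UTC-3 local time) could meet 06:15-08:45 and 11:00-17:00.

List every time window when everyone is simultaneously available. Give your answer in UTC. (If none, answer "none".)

Pablo in UTC: 09:00-10:15, 12:45-15:00, 18:00-19:00 (add 8h to convert from UTC-8).
Ulla in UTC: 09:15-11:45, 14:00-20:00 (add 3h to convert from UTC-3).
Pablo ∩ Ulla: 09:15-10:15, 14:00-15:00, 18:00-19:00.
Those are the intersection windows.

09:15-10:15, 14:00-15:00, 18:00-19:00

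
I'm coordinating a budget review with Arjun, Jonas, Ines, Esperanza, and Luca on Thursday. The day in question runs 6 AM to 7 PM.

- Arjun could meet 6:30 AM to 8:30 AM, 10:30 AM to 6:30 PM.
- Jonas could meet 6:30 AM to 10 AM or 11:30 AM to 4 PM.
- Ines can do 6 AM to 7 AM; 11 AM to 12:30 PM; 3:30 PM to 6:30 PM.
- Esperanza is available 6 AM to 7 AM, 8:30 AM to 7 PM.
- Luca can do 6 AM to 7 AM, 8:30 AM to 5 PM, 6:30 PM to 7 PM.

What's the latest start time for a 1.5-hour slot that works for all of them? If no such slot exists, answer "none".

none

Arjun ∩ Jonas: 06:30-08:30, 11:30-16:00.
Arjun ∩ Jonas ∩ Ines: 06:30-07:00, 11:30-12:30, 15:30-16:00.
Arjun ∩ Jonas ∩ Ines ∩ Esperanza: 06:30-07:00, 11:30-12:30, 15:30-16:00.
Arjun ∩ Jonas ∩ Ines ∩ Esperanza ∩ Luca: 06:30-07:00, 11:30-12:30, 15:30-16:00.
So the common availability across everyone is 06:30-07:00, 11:30-12:30, 15:30-16:00.
No common window is at least 90 minutes long.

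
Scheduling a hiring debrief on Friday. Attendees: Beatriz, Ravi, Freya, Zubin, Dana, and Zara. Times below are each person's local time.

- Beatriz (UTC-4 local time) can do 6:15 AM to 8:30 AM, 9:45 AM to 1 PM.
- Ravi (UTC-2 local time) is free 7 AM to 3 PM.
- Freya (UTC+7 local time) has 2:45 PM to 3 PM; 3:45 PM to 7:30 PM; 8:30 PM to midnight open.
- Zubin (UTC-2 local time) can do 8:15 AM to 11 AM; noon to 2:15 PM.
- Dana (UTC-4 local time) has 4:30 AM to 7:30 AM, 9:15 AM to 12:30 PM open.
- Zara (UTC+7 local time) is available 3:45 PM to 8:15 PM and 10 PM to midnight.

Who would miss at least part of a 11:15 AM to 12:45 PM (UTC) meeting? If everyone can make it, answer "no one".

Beatriz in UTC: 10:15-12:30, 13:45-17:00 (add 4h to convert from UTC-4).
Ravi in UTC: 09:00-17:00 (add 2h to convert from UTC-2).
Freya in UTC: 07:45-08:00, 08:45-12:30, 13:30-17:00 (subtract 7h to convert from UTC+7).
Zubin in UTC: 10:15-13:00, 14:00-16:15 (add 2h to convert from UTC-2).
Dana in UTC: 08:30-11:30, 13:15-16:30 (add 4h to convert from UTC-4).
Zara in UTC: 08:45-13:15, 15:00-17:00 (subtract 7h to convert from UTC+7).
Beatriz: not fully free for 11:15-12:45. Ravi: free for 11:15-12:45. Freya: not fully free for 11:15-12:45. Zubin: free for 11:15-12:45. Dana: not fully free for 11:15-12:45. Zara: free for 11:15-12:45.

Beatriz, Dana, Freya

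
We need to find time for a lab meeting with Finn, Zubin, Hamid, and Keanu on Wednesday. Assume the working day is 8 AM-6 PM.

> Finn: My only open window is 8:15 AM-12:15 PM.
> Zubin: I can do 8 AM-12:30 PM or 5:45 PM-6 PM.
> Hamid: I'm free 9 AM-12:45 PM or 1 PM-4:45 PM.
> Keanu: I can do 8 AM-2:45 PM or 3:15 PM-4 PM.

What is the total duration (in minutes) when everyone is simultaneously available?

195

Finn ∩ Zubin: 08:15-12:15.
Finn ∩ Zubin ∩ Hamid: 09:00-12:15.
Finn ∩ Zubin ∩ Hamid ∩ Keanu: 09:00-12:15.
That's a single block of 195 minutes.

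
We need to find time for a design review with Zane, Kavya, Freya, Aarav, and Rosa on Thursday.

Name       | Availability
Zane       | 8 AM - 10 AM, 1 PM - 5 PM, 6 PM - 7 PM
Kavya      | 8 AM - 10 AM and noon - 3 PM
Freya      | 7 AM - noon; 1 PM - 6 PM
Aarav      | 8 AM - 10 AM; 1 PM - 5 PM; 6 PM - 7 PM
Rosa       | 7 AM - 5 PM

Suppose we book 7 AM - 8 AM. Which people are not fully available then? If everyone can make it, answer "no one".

Zane: not fully free for 07:00-08:00. Kavya: not fully free for 07:00-08:00. Freya: free for 07:00-08:00. Aarav: not fully free for 07:00-08:00. Rosa: free for 07:00-08:00.

Aarav, Kavya, Zane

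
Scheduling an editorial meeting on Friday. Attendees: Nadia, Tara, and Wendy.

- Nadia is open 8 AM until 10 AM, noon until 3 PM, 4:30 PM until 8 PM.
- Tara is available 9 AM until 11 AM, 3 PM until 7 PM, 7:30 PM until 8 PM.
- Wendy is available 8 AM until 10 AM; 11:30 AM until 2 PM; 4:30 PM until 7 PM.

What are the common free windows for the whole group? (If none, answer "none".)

Nadia ∩ Tara: 09:00-10:00, 16:30-19:00, 19:30-20:00.
Nadia ∩ Tara ∩ Wendy: 09:00-10:00, 16:30-19:00.

09:00-10:00, 16:30-19:00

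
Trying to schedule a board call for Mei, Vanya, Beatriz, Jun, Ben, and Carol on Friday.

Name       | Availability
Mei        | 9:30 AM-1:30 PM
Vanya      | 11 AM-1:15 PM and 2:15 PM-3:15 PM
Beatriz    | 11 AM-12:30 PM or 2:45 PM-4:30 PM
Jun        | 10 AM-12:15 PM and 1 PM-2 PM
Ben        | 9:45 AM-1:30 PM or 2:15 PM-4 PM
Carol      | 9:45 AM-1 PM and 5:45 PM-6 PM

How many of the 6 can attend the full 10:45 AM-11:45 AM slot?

Mei, Jun, Ben, and Carol can make the full 10:45-11:45 slot — that's 4.

4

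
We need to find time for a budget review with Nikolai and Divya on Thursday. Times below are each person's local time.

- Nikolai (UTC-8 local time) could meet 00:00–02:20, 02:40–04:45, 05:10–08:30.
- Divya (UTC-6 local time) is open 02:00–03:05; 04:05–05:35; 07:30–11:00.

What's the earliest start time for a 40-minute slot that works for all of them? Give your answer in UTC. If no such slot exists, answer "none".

08:00

Nikolai in UTC: 08:00-10:20, 10:40-12:45, 13:10-16:30 (add 8h to convert from UTC-8).
Divya in UTC: 08:00-09:05, 10:05-11:35, 13:30-17:00 (add 6h to convert from UTC-6).
Nikolai ∩ Divya: 08:00-09:05, 10:05-10:20, 10:40-11:35, 13:30-16:30.
Those are the intersection windows.
The first common window of at least 40 minutes is 08:00-09:05, so the earliest start is 08:00.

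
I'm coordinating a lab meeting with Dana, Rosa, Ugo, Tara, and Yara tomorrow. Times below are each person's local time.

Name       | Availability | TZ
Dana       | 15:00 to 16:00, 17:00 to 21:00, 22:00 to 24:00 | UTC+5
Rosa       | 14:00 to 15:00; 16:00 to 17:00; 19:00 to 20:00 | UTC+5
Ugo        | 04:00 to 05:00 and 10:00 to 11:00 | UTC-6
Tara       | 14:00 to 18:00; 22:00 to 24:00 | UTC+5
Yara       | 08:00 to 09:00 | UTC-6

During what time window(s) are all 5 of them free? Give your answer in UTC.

Dana in UTC: 10:00-11:00, 12:00-16:00, 17:00-19:00 (subtract 5h to convert from UTC+5).
Rosa in UTC: 09:00-10:00, 11:00-12:00, 14:00-15:00 (subtract 5h to convert from UTC+5).
Ugo in UTC: 10:00-11:00, 16:00-17:00 (add 6h to convert from UTC-6).
Tara in UTC: 09:00-13:00, 17:00-19:00 (subtract 5h to convert from UTC+5).
Yara in UTC: 14:00-15:00 (add 6h to convert from UTC-6).
Dana ∩ Rosa: 14:00-15:00.
Dana ∩ Rosa ∩ Ugo: ∅.
Dana ∩ Rosa ∩ Ugo ∩ Tara: ∅.
Dana ∩ Rosa ∩ Ugo ∩ Tara ∩ Yara: ∅.
There is no time when everyone is free.

none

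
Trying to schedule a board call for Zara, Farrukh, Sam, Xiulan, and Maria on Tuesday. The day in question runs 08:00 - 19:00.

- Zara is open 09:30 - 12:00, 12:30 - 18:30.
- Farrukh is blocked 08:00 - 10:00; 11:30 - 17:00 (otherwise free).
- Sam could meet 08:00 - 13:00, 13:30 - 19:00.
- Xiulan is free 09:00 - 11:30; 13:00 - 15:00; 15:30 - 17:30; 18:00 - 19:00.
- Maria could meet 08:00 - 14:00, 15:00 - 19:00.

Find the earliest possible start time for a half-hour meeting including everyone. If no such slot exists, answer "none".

10:00

Zara free: 09:30-12:00, 12:30-18:30.
Farrukh free: 10:00-11:30, 17:00-19:00 (invert busy blocks within the working day).
Sam free: 08:00-13:00, 13:30-19:00.
Xiulan free: 09:00-11:30, 13:00-15:00, 15:30-17:30, 18:00-19:00.
Maria free: 08:00-14:00, 15:00-19:00.
Zara ∩ Farrukh: 10:00-11:30, 17:00-18:30.
Zara ∩ Farrukh ∩ Sam: 10:00-11:30, 17:00-18:30.
Zara ∩ Farrukh ∩ Sam ∩ Xiulan: 10:00-11:30, 17:00-17:30, 18:00-18:30.
Zara ∩ Farrukh ∩ Sam ∩ Xiulan ∩ Maria: 10:00-11:30, 17:00-17:30, 18:00-18:30.
So the common availability across everyone is 10:00-11:30, 17:00-17:30, 18:00-18:30.
The first common window of at least 30 minutes is 10:00-11:30, so the earliest start is 10:00.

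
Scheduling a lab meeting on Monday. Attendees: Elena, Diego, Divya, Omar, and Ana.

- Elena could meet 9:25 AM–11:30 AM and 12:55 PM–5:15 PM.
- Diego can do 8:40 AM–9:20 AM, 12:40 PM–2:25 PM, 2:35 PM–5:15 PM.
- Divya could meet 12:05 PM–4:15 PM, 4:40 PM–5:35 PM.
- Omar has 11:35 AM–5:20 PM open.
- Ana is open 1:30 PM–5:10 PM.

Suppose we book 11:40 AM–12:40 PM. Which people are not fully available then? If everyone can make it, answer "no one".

Ana, Diego, Divya, Elena

Elena: not fully free for 11:40-12:40. Diego: not fully free for 11:40-12:40. Divya: not fully free for 11:40-12:40. Omar: free for 11:40-12:40. Ana: not fully free for 11:40-12:40.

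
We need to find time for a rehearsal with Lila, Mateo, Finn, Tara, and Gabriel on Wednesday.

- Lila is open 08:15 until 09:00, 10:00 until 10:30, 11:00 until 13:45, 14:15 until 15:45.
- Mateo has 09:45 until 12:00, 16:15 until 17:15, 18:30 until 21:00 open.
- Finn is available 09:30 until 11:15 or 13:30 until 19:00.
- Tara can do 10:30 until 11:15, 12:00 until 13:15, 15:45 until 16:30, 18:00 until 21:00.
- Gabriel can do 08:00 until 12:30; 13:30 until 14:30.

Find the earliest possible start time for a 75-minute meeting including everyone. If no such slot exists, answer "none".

none

Lila ∩ Mateo: 10:00-10:30, 11:00-12:00.
Lila ∩ Mateo ∩ Finn: 10:00-10:30, 11:00-11:15.
Lila ∩ Mateo ∩ Finn ∩ Tara: 11:00-11:15.
Lila ∩ Mateo ∩ Finn ∩ Tara ∩ Gabriel: 11:00-11:15.
Those are the intersection windows.
No common window is at least 75 minutes long.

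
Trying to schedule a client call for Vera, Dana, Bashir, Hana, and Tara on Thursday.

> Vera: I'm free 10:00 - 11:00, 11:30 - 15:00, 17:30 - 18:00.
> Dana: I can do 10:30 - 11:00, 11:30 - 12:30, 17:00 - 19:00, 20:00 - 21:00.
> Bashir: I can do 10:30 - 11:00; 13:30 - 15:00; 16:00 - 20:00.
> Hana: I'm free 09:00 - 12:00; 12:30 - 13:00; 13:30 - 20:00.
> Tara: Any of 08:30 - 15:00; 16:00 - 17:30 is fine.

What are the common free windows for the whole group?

10:30-11:00

Vera ∩ Dana: 10:30-11:00, 11:30-12:30, 17:30-18:00.
Vera ∩ Dana ∩ Bashir: 10:30-11:00, 17:30-18:00.
Vera ∩ Dana ∩ Bashir ∩ Hana: 10:30-11:00, 17:30-18:00.
Vera ∩ Dana ∩ Bashir ∩ Hana ∩ Tara: 10:30-11:00.
So the common availability across everyone is 10:30-11:00.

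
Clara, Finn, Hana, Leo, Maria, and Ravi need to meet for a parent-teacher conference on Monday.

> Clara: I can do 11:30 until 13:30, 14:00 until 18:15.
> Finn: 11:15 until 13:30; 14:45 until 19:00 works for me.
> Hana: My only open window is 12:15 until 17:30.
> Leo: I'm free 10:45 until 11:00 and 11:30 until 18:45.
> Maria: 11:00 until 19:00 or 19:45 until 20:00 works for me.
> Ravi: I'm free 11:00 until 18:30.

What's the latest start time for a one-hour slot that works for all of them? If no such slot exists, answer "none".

16:30

Clara ∩ Finn: 11:30-13:30, 14:45-18:15.
Clara ∩ Finn ∩ Hana: 12:15-13:30, 14:45-17:30.
Clara ∩ Finn ∩ Hana ∩ Leo: 12:15-13:30, 14:45-17:30.
Clara ∩ Finn ∩ Hana ∩ Leo ∩ Maria: 12:15-13:30, 14:45-17:30.
Clara ∩ Finn ∩ Hana ∩ Leo ∩ Maria ∩ Ravi: 12:15-13:30, 14:45-17:30.
The last common window of at least 60 minutes is 14:45-17:30; a 60-minute meeting can start as late as 16:30 and still end by 17:30.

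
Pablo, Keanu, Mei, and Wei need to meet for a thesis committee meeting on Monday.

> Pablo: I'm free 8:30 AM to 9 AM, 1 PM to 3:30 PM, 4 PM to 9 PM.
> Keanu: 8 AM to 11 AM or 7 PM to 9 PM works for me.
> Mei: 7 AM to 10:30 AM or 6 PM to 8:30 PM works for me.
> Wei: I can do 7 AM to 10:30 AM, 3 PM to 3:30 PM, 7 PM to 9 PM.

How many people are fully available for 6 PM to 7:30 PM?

Pablo and Mei can make the full 18:00-19:30 slot — that's 2.

2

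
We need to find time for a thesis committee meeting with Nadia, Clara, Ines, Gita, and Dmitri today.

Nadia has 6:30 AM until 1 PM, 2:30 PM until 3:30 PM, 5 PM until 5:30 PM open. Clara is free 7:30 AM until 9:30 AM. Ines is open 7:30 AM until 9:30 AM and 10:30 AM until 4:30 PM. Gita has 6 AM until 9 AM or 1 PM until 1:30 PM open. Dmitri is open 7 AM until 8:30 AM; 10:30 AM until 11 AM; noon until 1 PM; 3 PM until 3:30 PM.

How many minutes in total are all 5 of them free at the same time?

60

Nadia ∩ Clara: 07:30-09:30.
Nadia ∩ Clara ∩ Ines: 07:30-09:30.
Nadia ∩ Clara ∩ Ines ∩ Gita: 07:30-09:00.
Nadia ∩ Clara ∩ Ines ∩ Gita ∩ Dmitri: 07:30-08:30.
That's a single block of 60 minutes.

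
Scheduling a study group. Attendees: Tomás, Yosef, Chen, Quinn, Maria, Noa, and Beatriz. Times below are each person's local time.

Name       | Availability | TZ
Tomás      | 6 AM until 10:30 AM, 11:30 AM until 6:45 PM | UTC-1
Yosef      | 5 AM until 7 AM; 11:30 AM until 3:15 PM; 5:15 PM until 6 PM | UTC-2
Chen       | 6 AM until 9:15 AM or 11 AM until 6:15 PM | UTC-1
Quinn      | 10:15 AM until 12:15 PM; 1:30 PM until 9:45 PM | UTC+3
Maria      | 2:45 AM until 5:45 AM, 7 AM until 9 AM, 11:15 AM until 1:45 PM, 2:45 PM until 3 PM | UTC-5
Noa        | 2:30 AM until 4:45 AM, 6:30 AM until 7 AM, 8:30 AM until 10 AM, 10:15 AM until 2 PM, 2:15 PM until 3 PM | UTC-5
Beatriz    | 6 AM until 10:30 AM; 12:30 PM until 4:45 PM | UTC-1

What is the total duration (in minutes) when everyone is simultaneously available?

165

Tomás in UTC: 07:00-11:30, 12:30-19:45 (add 1h to convert from UTC-1).
Yosef in UTC: 07:00-09:00, 13:30-17:15, 19:15-20:00 (add 2h to convert from UTC-2).
Chen in UTC: 07:00-10:15, 12:00-19:15 (add 1h to convert from UTC-1).
Quinn in UTC: 07:15-09:15, 10:30-18:45 (subtract 3h to convert from UTC+3).
Maria in UTC: 07:45-10:45, 12:00-14:00, 16:15-18:45, 19:45-20:00 (add 5h to convert from UTC-5).
Noa in UTC: 07:30-09:45, 11:30-12:00, 13:30-15:00, 15:15-19:00, 19:15-20:00 (add 5h to convert from UTC-5).
Beatriz in UTC: 07:00-11:30, 13:30-17:45 (add 1h to convert from UTC-1).
Tomás ∩ Yosef: 07:00-09:00, 13:30-17:15, 19:15-19:45.
Tomás ∩ Yosef ∩ Chen: 07:00-09:00, 13:30-17:15.
Tomás ∩ Yosef ∩ Chen ∩ Quinn: 07:15-09:00, 13:30-17:15.
Tomás ∩ Yosef ∩ Chen ∩ Quinn ∩ Maria: 07:45-09:00, 13:30-14:00, 16:15-17:15.
Tomás ∩ Yosef ∩ Chen ∩ Quinn ∩ Maria ∩ Noa: 07:45-09:00, 13:30-14:00, 16:15-17:15.
Tomás ∩ Yosef ∩ Chen ∩ Quinn ∩ Maria ∩ Noa ∩ Beatriz: 07:45-09:00, 13:30-14:00, 16:15-17:15.
Summing the common windows: 75 + 30 + 60 = 165 minutes.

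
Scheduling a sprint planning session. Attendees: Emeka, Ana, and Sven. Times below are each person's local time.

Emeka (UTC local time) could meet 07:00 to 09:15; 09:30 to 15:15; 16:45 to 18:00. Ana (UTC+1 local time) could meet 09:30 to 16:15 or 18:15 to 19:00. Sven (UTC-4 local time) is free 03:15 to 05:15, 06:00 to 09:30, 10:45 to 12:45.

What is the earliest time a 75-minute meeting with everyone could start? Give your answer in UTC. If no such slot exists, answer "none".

10:00

Emeka in UTC: 07:00-09:15, 09:30-15:15, 16:45-18:00.
Ana in UTC: 08:30-15:15, 17:15-18:00 (subtract 1h to convert from UTC+1).
Sven in UTC: 07:15-09:15, 10:00-13:30, 14:45-16:45 (add 4h to convert from UTC-4).
Emeka ∩ Ana: 08:30-09:15, 09:30-15:15, 17:15-18:00.
Emeka ∩ Ana ∩ Sven: 08:30-09:15, 10:00-13:30, 14:45-15:15.
The first common window of at least 75 minutes is 10:00-13:30, so the earliest start is 10:00.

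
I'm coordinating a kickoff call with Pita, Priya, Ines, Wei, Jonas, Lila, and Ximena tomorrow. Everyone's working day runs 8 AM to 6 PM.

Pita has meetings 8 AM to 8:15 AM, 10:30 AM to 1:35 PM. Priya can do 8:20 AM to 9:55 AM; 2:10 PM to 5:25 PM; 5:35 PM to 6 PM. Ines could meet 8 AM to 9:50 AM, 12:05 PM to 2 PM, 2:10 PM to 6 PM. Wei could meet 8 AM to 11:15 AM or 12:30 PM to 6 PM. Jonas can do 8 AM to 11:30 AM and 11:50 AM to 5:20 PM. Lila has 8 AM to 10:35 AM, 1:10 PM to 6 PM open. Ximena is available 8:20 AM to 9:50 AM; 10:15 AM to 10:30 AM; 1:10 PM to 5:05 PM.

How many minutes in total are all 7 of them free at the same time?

Pita free: 08:15-10:30, 13:35-18:00 (invert busy blocks within the working day).
Priya free: 08:20-09:55, 14:10-17:25, 17:35-18:00.
Ines free: 08:00-09:50, 12:05-14:00, 14:10-18:00.
Wei free: 08:00-11:15, 12:30-18:00.
Jonas free: 08:00-11:30, 11:50-17:20.
Lila free: 08:00-10:35, 13:10-18:00.
Ximena free: 08:20-09:50, 10:15-10:30, 13:10-17:05.
Pita ∩ Priya: 08:20-09:55, 14:10-17:25, 17:35-18:00.
Pita ∩ Priya ∩ Ines: 08:20-09:50, 14:10-17:25, 17:35-18:00.
Pita ∩ Priya ∩ Ines ∩ Wei: 08:20-09:50, 14:10-17:25, 17:35-18:00.
Pita ∩ Priya ∩ Ines ∩ Wei ∩ Jonas: 08:20-09:50, 14:10-17:20.
Pita ∩ Priya ∩ Ines ∩ Wei ∩ Jonas ∩ Lila: 08:20-09:50, 14:10-17:20.
Pita ∩ Priya ∩ Ines ∩ Wei ∩ Jonas ∩ Lila ∩ Ximena: 08:20-09:50, 14:10-17:05.
Those are the intersection windows.
Summing the common windows: 90 + 175 = 265 minutes.

265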